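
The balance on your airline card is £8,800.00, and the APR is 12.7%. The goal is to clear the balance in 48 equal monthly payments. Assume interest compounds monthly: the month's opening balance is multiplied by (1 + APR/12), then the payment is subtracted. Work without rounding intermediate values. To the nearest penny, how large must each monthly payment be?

£234.77

Monthly rate r = 12.7%/12 = 1.05833% = 0.0105833.
Level-payment amortization: P = B₀·r / (1 − (1+r)^(−n)) = 8800.00·0.0105833 / (1 − 1.01058^(−48)).
Denominator 1 − (1+r)^(−48) = 0.396693941.
P = 93.1333 / 0.396693941 ≈ 234.77.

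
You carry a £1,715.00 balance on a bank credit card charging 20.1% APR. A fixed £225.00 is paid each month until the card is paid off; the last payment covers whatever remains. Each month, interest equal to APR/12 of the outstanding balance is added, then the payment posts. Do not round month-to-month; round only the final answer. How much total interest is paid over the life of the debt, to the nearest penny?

Monthly rate r = 20.1%/12 = 1.675% = 0.01675.
Payoff takes n = ⌈−ln(1 − rB₀/P)/ln(1+r)⌉ = ⌈8.223⌉ = 9 payments; the last is £50.44.
Total paid = 8·£225.00 + £50.44 = £1,850.44.
Total interest = total paid − principal = £1,850.44 − £1,715.00 = £135.44.

£135.44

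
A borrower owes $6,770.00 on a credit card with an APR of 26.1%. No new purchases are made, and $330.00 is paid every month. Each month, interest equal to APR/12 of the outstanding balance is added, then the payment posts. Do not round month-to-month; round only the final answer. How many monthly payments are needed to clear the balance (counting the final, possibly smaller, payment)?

Monthly rate r = 26.1%/12 = 2.175% = 0.02175.
Recurrence: B ← B·(1+r) − $330.00.
Month 1: interest $147.25; balance after payment $6,587.25.
Month 2: interest $143.27; balance after payment $6,400.52.
Closed form: n = −ln(1 − rB₀/P)/ln(1+r) = −ln(0.5538)/ln(1.02175) ≈ 27.465, so the balance reaches zero during payment 28.

28 payments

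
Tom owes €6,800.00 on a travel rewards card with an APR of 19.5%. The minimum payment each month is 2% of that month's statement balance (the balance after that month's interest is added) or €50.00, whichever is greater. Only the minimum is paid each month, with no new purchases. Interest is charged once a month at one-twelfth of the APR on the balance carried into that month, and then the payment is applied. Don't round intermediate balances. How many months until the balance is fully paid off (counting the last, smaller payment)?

349 months

Monthly rate r = 19.5%/12 = 1.625% = 0.01625.
While 2% of the post-interest balance exceeds €50.00, each month B ← (B·(1+r))·(1 − 0.02), i.e. B shrinks by the factor (1+r)·0.98 = 0.99593.
This holds for months 1–250. Entering month 251 the balance is €2,450.01; 2% of the post-interest balance is now below €50.00, so the flat €50.00 minimum applies from here.
From month 251 a fixed €50.00 at rate r clears €2,450.01 in 99 more payments. Total: 250 + 99 = 349 months.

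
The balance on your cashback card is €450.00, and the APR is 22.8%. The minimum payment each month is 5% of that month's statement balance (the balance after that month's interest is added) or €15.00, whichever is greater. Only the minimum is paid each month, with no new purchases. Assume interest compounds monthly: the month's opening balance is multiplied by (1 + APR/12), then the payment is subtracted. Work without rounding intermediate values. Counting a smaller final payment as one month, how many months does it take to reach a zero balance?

38 months

Monthly rate r = 22.8%/12 = 1.9% = 0.019.
While 5% of the post-interest balance exceeds €15.00, each month B ← (B·(1+r))·(1 − 0.05), i.e. B shrinks by the factor (1+r)·0.95 = 0.96805.
This holds for months 1–14. Entering month 15 the balance is €285.62; 5% of the post-interest balance is now below €15.00, so the flat €15.00 minimum applies from here.
From month 15 a fixed €15.00 at rate r clears €285.62 in 24 more payments. Total: 14 + 24 = 38 months.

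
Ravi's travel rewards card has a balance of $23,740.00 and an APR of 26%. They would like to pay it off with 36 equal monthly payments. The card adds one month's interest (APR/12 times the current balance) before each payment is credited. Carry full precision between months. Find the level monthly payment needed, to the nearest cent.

Monthly rate r = 26%/12 = 2.16667% = 0.0216667.
Level-payment amortization: P = B₀·r / (1 − (1+r)^(−n)) = 23740.00·0.0216667 / (1 − 1.02167^(−36)).
Denominator 1 − (1+r)^(−36) = 0.537759567.
P = 514.367 / 0.537759567 ≈ 956.50.

$956.50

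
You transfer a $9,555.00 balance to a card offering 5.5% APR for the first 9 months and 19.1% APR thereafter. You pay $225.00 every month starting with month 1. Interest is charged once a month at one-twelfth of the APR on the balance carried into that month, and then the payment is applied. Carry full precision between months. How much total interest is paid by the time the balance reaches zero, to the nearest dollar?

Promo months 1–9 at r₀ = 5.5%/12 = 0.00458333; months 10+ at r₁ = 19.1%/12 = 0.0159167.
After month 9: iterate B ← B·(1+r₀) − $225.00 for 9 months → $7,893.92.
Then at r₁ with $225.00/mo: n₂ = −ln(1 − r₁·B/P)/ln(1+r₁) ≈ 51.76 → 52 more payments.
Total paid = 60·$225.00 + $171.91 = $13,671.91; interest = $13,671.91 − $9,555.00 = $4,116.91.

$4,117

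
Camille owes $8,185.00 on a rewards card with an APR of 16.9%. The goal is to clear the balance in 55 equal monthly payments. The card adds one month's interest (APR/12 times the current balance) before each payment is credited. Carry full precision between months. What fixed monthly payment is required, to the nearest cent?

Monthly rate r = 16.9%/12 = 1.40833% = 0.0140833.
Level-payment amortization: P = B₀·r / (1 − (1+r)^(−n)) = 8185.00·0.0140833 / (1 − 1.01408^(−55)).
Denominator 1 − (1+r)^(−55) = 0.536606944.
P = 115.272 / 0.536606944 ≈ 214.82.

$214.82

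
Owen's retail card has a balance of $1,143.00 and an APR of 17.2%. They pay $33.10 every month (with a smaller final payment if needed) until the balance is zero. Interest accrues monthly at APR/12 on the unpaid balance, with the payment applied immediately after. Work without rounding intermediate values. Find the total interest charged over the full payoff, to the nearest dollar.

$446

Monthly rate r = 17.2%/12 = 1.43333% = 0.0143333.
Payoff takes n = ⌈−ln(1 − rB₀/P)/ln(1+r)⌉ = ⌈47.999⌉ = 48 payments; the last is $33.08.
Total paid = 47·$33.10 + $33.08 = $1,588.78.
Total interest = total paid − principal = $1,588.78 − $1,143.00 = $445.78.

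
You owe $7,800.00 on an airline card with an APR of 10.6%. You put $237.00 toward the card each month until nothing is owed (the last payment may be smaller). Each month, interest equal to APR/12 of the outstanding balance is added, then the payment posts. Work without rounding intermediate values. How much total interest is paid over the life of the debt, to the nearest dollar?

$1,457

Monthly rate r = 10.6%/12 = 0.883333% = 0.00883333.
Payoff takes n = ⌈−ln(1 − rB₀/P)/ln(1+r)⌉ = ⌈39.058⌉ = 40 payments; the last is $13.90.
Total paid = 39·$237.00 + $13.90 = $9,256.90.
Total interest = total paid − principal = $9,256.90 − $7,800.00 = $1,456.90.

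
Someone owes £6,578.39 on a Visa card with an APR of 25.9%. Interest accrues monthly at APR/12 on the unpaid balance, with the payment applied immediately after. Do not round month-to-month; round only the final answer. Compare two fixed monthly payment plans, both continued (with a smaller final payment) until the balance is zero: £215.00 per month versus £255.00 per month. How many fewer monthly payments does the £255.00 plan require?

Monthly rate r = 25.9%/12 = 2.15833% = 0.0215833.
At £215.00/mo: n = ⌈−ln(1 − rB₀/P)/ln(1+r)⌉ = 51 payments (last £124.08); total interest = total paid − £6,578.39 = £4,295.69.
At £255.00/mo: 39 payments (last £27.60); total interest £3,139.21.
Payments saved = 51 − 39 = 12.

12 fewer payments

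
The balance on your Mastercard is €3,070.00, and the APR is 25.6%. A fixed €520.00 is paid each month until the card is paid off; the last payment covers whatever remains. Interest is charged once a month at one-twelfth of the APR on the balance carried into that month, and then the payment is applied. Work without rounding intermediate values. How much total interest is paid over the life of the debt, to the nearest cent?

€247.44

Monthly rate r = 25.6%/12 = 2.13333% = 0.0213333.
Payoff takes n = ⌈−ln(1 − rB₀/P)/ln(1+r)⌉ = ⌈6.377⌉ = 7 payments; the last is €197.44.
Total paid = 6·€520.00 + €197.44 = €3,317.44.
Total interest = total paid − principal = €3,317.44 − €3,070.00 = €247.44.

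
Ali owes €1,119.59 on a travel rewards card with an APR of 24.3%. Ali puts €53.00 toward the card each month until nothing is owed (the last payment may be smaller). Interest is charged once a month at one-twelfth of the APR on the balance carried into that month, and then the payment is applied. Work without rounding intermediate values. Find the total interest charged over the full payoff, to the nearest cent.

Monthly rate r = 24.3%/12 = 2.025% = 0.02025.
Payoff takes n = ⌈−ln(1 − rB₀/P)/ln(1+r)⌉ = ⌈27.844⌉ = 28 payments; the last is €44.81.
Total paid = 27·€53.00 + €44.81 = €1,475.81.
Total interest = total paid − principal = €1,475.81 − €1,119.59 = €356.22.

€356.22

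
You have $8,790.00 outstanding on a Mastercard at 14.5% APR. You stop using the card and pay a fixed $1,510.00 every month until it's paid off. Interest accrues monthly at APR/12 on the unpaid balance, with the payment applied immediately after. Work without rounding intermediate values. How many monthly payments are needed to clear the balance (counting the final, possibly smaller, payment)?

Monthly rate r = 14.5%/12 = 1.20833% = 0.0120833.
Recurrence: B ← B·(1+r) − $1,510.00.
Month 1: interest $106.21; balance after payment $7,386.21.
Month 2: interest $89.25; balance after payment $5,965.46.
Closed form: n = −ln(1 − rB₀/P)/ln(1+r) = −ln(0.92966)/ln(1.01208) ≈ 6.072, so the balance reaches zero during payment 7.

7 payments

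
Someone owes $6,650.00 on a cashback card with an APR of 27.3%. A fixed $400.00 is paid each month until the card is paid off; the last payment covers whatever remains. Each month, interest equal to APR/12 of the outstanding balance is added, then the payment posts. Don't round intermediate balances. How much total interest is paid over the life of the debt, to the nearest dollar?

Monthly rate r = 27.3%/12 = 2.275% = 0.02275.
Payoff takes n = ⌈−ln(1 − rB₀/P)/ln(1+r)⌉ = ⌈21.123⌉ = 22 payments; the last is $49.75.
Total paid = 21·$400.00 + $49.75 = $8,449.75.
Total interest = total paid − principal = $8,449.75 − $6,650.00 = $1,799.75.

$1,800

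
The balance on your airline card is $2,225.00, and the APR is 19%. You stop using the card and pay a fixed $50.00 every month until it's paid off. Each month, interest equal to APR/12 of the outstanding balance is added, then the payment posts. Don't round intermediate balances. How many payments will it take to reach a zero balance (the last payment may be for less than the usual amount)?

Monthly rate r = 19%/12 = 1.58333% = 0.0158333.
Recurrence: B ← B·(1+r) − $50.00.
Month 1: interest $35.23; balance after payment $2,210.23.
Month 2: interest $35.00; balance after payment $2,195.22.
Closed form: n = −ln(1 − rB₀/P)/ln(1+r) = −ln(0.29542)/ln(1.01583) ≈ 77.621, so the balance reaches zero during payment 78.

78 months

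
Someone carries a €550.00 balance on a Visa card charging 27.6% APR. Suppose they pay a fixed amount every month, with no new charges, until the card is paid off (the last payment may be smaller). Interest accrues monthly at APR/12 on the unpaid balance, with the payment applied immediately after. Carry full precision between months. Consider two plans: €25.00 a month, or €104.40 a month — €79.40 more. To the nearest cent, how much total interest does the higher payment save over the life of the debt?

€182.07

Monthly rate r = 27.6%/12 = 2.3% = 0.023.
At €25.00/mo: n = ⌈−ln(1 − rB₀/P)/ln(1+r)⌉ = 32 payments (last €0.33); total interest = total paid − €550.00 = €225.33.
At €104.40/mo: 6 payments (last €71.26); total interest €43.26.
Interest saved = €225.33 − €43.26 = €182.07.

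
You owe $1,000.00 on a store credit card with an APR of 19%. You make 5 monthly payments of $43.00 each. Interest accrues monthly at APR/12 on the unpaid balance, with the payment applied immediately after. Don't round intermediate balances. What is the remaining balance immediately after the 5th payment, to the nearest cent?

$859.80

Monthly rate r = 19%/12 = 1.58333% = 0.0158333.
Each month: B ← B·(1+r) − $43.00.
Month 1: interest $15.83; balance after payment $972.83.
Month 2: interest $15.40; balance after payment $945.24.
Month 3: interest $14.97; balance after payment $917.20.
Month 4: interest $14.52; balance after payment $888.73.
Month 5: interest $14.07; balance after payment $859.80.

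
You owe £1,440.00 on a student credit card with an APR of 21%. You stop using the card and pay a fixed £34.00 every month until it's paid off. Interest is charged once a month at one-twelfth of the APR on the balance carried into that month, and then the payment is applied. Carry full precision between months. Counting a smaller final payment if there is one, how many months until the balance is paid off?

78 months

Monthly rate r = 21%/12 = 1.75% = 0.0175.
Recurrence: B ← B·(1+r) − £34.00.
Month 1: interest £25.20; balance after payment £1,431.20.
Month 2: interest £25.05; balance after payment £1,422.25.
Closed form: n = −ln(1 − rB₀/P)/ln(1+r) = −ln(0.25882)/ln(1.0175) ≈ 77.909, so the balance reaches zero during payment 78.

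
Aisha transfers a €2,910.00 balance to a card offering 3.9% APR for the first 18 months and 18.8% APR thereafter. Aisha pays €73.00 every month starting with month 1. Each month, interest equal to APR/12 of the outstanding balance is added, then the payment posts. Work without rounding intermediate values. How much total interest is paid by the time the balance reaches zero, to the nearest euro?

€590

Promo months 1–18 at r₀ = 3.9%/12 = 0.00325; months 19+ at r₁ = 18.8%/12 = 0.0156667.
After month 18: iterate B ← B·(1+r₀) − €73.00 for 18 months → €1,734.08.
Then at r₁ with €73.00/mo: n₂ = −ln(1 − r₁·B/P)/ln(1+r₁) ≈ 29.94 → 30 more payments.
Total paid = 47·€73.00 + €68.83 = €3,499.83; interest = €3,499.83 − €2,910.00 = €589.83.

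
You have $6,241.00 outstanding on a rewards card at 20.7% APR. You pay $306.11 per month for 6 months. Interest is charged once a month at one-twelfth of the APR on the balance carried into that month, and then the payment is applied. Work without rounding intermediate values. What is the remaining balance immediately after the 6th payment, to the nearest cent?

$4,997.74

Monthly rate r = 20.7%/12 = 1.725% = 0.01725.
Each month: B ← B·(1+r) − $306.11.
Month 1: interest $107.66; balance after payment $6,042.55.
Month 2: interest $104.23; balance after payment $5,840.67.
Month 3: interest $100.75; balance after payment $5,635.31.
Month 4: interest $97.21; balance after payment $5,426.41.
Month 5: interest $93.61; balance after payment $5,213.91.
Month 6: interest $89.94; balance after payment $4,997.74.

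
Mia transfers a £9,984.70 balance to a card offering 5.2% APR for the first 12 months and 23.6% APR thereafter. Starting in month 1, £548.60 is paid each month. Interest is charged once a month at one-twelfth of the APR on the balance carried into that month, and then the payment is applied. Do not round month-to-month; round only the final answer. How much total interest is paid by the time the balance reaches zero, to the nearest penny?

£694.60

Promo months 1–12 at r₀ = 5.2%/12 = 0.00433333; months 13+ at r₁ = 23.6%/12 = 0.0196667.
After month 12: iterate B ← B·(1+r₀) − £548.60 for 12 months → £3,774.07.
Then at r₁ with £548.60/mo: n₂ = −ln(1 − r₁·B/P)/ln(1+r₁) ≈ 7.46 → 8 more payments.
Total paid = 19·£548.60 + £255.90 = £10,679.30; interest = £10,679.30 − £9,984.70 = £694.60.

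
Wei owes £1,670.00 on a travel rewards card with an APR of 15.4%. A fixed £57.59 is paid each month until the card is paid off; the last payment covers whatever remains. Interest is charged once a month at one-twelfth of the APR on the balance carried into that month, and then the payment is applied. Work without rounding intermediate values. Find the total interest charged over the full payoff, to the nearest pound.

Monthly rate r = 15.4%/12 = 1.28333% = 0.0128333.
Payoff takes n = ⌈−ln(1 − rB₀/P)/ln(1+r)⌉ = ⌈36.500⌉ = 37 payments; the last is £28.91.
Total paid = 36·£57.59 + £28.91 = £2,102.15.
Total interest = total paid − principal = £2,102.15 − £1,670.00 = £432.15.

£432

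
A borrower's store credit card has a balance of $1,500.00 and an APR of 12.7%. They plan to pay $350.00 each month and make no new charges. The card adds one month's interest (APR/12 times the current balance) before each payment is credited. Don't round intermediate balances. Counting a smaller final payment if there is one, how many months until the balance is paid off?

Monthly rate r = 12.7%/12 = 1.05833% = 0.0105833.
Recurrence: B ← B·(1+r) − $350.00.
Month 1: interest $15.88; balance after payment $1,165.88.
Month 2: interest $12.34; balance after payment $828.21.
Month 3: interest $8.77; balance after payment $486.98.
Month 4: interest $5.15; balance after payment $142.13.
Month 5: interest $1.50; balance after payment $0.00.

5 months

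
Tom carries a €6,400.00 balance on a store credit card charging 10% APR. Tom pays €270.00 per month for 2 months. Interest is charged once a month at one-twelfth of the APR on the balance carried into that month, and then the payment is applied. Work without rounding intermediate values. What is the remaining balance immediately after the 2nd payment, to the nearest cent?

€5,964.86

Monthly rate r = 10%/12 = 0.833333% = 0.00833333.
Each month: B ← B·(1+r) − €270.00.
Month 1: interest €53.33; balance after payment €6,183.33.
Month 2: interest €51.53; balance after payment €5,964.86.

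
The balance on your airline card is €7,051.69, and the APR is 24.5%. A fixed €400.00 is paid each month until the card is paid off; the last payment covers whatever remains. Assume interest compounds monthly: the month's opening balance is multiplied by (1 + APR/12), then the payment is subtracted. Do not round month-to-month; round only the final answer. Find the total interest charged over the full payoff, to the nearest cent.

€1,778.97

Monthly rate r = 24.5%/12 = 2.04167% = 0.0204167.
Payoff takes n = ⌈−ln(1 − rB₀/P)/ln(1+r)⌉ = ⌈22.076⌉ = 23 payments; the last is €30.66.
Total paid = 22·€400.00 + €30.66 = €8,830.66.
Total interest = total paid − principal = €8,830.66 − €7,051.69 = €1,778.97.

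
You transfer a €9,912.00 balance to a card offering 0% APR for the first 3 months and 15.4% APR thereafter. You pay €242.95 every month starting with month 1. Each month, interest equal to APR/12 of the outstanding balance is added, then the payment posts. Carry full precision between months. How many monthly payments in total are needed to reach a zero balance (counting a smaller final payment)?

Promo months 1–3 at r₀ = 0%/12 = 0; months 4+ at r₁ = 15.4%/12 = 0.0128333.
After month 3 (no interest yet): B = €9,912.00 − 3·€242.95 = €9,183.15.
Then at r₁ with €242.95/mo: n₂ = −ln(1 − r₁·B/P)/ln(1+r₁) ≈ 52.05 → 53 more payments.

56 payments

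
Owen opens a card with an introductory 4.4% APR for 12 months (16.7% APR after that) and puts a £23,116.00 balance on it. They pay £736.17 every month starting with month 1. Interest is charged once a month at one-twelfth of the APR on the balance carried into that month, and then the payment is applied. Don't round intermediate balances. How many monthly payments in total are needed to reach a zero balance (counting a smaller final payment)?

Promo months 1–12 at r₀ = 4.4%/12 = 0.00366667; months 13+ at r₁ = 16.7%/12 = 0.0139167.
After month 12: iterate B ← B·(1+r₀) − £736.17 for 12 months → £15,139.48.
Then at r₁ with £736.17/mo: n₂ = −ln(1 − r₁·B/P)/ln(1+r₁) ≈ 24.39 → 25 more payments.

37 payments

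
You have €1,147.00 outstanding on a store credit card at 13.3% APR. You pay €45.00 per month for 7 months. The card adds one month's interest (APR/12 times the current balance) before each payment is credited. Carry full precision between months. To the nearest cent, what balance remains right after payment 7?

€913.33

Monthly rate r = 13.3%/12 = 1.10833% = 0.0110833.
Each month: B ← B·(1+r) − €45.00.
Month 1: interest €12.71; balance after payment €1,114.71.
Month 2: interest €12.35; balance after payment €1,082.07.
Month 3: interest €11.99; balance after payment €1,049.06.
Month 4: interest €11.63; balance after payment €1,015.69.
Month 5: interest €11.26; balance after payment €981.94.
Month 6: interest €10.88; balance after payment €947.83.
Month 7: interest €10.51; balance after payment €913.33.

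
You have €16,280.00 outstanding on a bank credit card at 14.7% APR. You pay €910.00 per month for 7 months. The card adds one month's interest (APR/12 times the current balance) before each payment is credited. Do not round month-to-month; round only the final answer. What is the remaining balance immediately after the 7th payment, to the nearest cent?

Monthly rate r = 14.7%/12 = 1.225% = 0.01225.
Each month: B ← B·(1+r) − €910.00.
Month 1: interest €199.43; balance after payment €15,569.43.
Month 2: interest €190.73; balance after payment €14,850.16.
Month 3: interest €181.91; balance after payment €14,122.07.
Month 4: interest €173.00; balance after payment €13,385.07.
Month 5: interest €163.97; balance after payment €12,639.03.
Month 6: interest €154.83; balance after payment €11,883.86.
Month 7: interest €145.58; balance after payment €11,119.44.

€11,119.44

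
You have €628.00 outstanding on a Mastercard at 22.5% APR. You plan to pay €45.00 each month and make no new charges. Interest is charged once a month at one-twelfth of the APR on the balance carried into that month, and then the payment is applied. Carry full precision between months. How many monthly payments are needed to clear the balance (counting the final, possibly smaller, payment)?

Monthly rate r = 22.5%/12 = 1.875% = 0.01875.
Recurrence: B ← B·(1+r) − €45.00.
Month 1: interest €11.78; balance after payment €594.77.
Month 2: interest €11.15; balance after payment €560.93.
Closed form: n = −ln(1 − rB₀/P)/ln(1+r) = −ln(0.73833)/ln(1.01875) ≈ 16.330, so the balance reaches zero during payment 17.

17 months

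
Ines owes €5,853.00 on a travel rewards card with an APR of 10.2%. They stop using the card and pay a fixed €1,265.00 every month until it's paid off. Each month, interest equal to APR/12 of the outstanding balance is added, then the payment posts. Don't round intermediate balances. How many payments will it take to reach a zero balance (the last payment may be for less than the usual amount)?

Monthly rate r = 10.2%/12 = 0.85% = 0.0085.
Recurrence: B ← B·(1+r) − €1,265.00.
Month 1: interest €49.75; balance after payment €4,637.75.
Month 2: interest €39.42; balance after payment €3,412.17.
Month 3: interest €29.00; balance after payment €2,176.17.
Month 4: interest €18.50; balance after payment €929.67.
Month 5: interest €7.90; balance after payment €0.00.

5 payments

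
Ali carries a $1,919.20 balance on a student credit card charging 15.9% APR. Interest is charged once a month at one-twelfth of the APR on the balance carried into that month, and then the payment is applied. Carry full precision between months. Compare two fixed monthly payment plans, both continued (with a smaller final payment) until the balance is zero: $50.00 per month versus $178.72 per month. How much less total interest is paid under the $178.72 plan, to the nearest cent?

Monthly rate r = 15.9%/12 = 1.325% = 0.01325.
At $50.00/mo: n = ⌈−ln(1 − rB₀/P)/ln(1+r)⌉ = 54 payments (last $48.76); total interest = total paid − $1,919.20 = $779.56.
At $178.72/mo: 12 payments (last $118.28); total interest $165.00.
Interest saved = $779.56 − $165.00 = $614.56.

$614.56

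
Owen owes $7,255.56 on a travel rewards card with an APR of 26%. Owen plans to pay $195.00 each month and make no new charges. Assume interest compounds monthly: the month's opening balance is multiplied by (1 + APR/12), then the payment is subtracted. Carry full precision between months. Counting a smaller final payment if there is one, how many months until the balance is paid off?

Monthly rate r = 26%/12 = 2.16667% = 0.0216667.
Recurrence: B ← B·(1+r) − $195.00.
Month 1: interest $157.20; balance after payment $7,217.76.
Month 2: interest $156.38; balance after payment $7,179.15.
Closed form: n = −ln(1 − rB₀/P)/ln(1+r) = −ln(0.19383)/ln(1.02167) ≈ 76.546, so the balance reaches zero during payment 77.

77 payments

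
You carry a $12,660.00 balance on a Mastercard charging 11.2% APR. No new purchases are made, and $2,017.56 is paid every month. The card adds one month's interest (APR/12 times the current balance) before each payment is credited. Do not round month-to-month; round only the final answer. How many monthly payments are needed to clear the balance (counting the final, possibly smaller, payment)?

7 payments

Monthly rate r = 11.2%/12 = 0.933333% = 0.00933333.
Recurrence: B ← B·(1+r) − $2,017.56.
Month 1: interest $118.16; balance after payment $10,760.60.
Month 2: interest $100.43; balance after payment $8,843.47.
Closed form: n = −ln(1 − rB₀/P)/ln(1+r) = −ln(0.94143)/ln(1.00933) ≈ 6.496, so the balance reaches zero during payment 7.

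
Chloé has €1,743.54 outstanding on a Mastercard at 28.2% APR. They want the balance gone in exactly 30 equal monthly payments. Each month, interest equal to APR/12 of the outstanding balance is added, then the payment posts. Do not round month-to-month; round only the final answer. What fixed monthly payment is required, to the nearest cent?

€81.65

Monthly rate r = 28.2%/12 = 2.35% = 0.0235.
Level-payment amortization: P = B₀·r / (1 − (1+r)^(−n)) = 1743.54·0.0235 / (1 − 1.0235^(−30)).
Denominator 1 − (1+r)^(−30) = 0.501844889.
P = 40.9732 / 0.501844889 ≈ 81.65.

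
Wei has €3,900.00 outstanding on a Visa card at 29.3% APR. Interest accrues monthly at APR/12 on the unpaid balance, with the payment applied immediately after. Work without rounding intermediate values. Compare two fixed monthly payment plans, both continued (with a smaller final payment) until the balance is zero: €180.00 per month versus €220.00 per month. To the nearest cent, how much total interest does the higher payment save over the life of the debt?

€446.02

Monthly rate r = 29.3%/12 = 2.44167% = 0.0244167.
At €180.00/mo: n = ⌈−ln(1 − rB₀/P)/ln(1+r)⌉ = 32 payments (last €38.66); total interest = total paid − €3,900.00 = €1,718.66.
At €220.00/mo: 24 payments (last €112.64); total interest €1,272.64.
Interest saved = €1,718.66 − €1,272.64 = €446.02.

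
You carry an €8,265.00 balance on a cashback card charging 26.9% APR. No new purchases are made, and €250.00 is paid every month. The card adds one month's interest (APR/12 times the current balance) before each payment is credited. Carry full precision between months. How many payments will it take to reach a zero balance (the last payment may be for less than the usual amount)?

61 months

Monthly rate r = 26.9%/12 = 2.24167% = 0.0224167.
Recurrence: B ← B·(1+r) − €250.00.
Month 1: interest €185.27; balance after payment €8,200.27.
Month 2: interest €183.82; balance after payment €8,134.10.
Closed form: n = −ln(1 − rB₀/P)/ln(1+r) = −ln(0.25891)/ln(1.02242) ≈ 60.954, so the balance reaches zero during payment 61.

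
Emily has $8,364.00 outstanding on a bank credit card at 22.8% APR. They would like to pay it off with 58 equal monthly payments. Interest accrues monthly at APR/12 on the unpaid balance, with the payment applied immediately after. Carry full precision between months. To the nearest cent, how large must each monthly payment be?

Monthly rate r = 22.8%/12 = 1.9% = 0.019.
Level-payment amortization: P = B₀·r / (1 − (1+r)^(−n)) = 8364.00·0.019 / (1 − 1.019^(−58)).
Denominator 1 − (1+r)^(−58) = 0.664341749.
P = 158.916 / 0.664341749 ≈ 239.21.

$239.21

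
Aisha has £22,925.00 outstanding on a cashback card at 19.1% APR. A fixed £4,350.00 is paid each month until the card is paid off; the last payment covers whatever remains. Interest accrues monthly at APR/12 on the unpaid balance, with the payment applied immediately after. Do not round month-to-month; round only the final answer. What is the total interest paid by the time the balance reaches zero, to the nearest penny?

£1,217.46

Monthly rate r = 19.1%/12 = 1.59167% = 0.0159167.
Payoff takes n = ⌈−ln(1 − rB₀/P)/ln(1+r)⌉ = ⌈5.548⌉ = 6 payments; the last is £2,392.46.
Total paid = 5·£4,350.00 + £2,392.46 = £24,142.46.
Total interest = total paid − principal = £24,142.46 − £22,925.00 = £1,217.46.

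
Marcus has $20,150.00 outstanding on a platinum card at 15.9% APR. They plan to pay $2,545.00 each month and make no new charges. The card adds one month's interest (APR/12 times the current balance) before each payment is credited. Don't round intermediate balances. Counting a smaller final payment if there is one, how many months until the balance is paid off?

Monthly rate r = 15.9%/12 = 1.325% = 0.01325.
Recurrence: B ← B·(1+r) − $2,545.00.
Month 1: interest $266.99; balance after payment $17,871.99.
Month 2: interest $236.80; balance after payment $15,563.79.
Closed form: n = −ln(1 − rB₀/P)/ln(1+r) = −ln(0.89509)/ln(1.01325) ≈ 8.420, so the balance reaches zero during payment 9.

9 payments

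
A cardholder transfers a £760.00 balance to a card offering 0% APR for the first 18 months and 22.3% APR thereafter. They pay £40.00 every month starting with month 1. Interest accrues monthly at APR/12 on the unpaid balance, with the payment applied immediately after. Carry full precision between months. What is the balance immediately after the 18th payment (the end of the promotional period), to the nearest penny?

£40.00

Promo months 1–18 at r₀ = 0%/12 = 0; months 19+ at r₁ = 22.3%/12 = 0.0185833.
After month 18 (no interest yet): B = £760.00 − 18·£40.00 = £40.00.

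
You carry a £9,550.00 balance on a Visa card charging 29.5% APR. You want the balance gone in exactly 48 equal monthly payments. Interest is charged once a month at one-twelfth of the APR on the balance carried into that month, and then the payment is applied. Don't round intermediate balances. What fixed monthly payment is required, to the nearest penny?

Monthly rate r = 29.5%/12 = 2.45833% = 0.0245833.
Level-payment amortization: P = B₀·r / (1 − (1+r)^(−n)) = 9550.00·0.0245833 / (1 − 1.02458^(−48)).
Denominator 1 − (1+r)^(−48) = 0.688304722.
P = 234.771 / 0.688304722 ≈ 341.09.

£341.09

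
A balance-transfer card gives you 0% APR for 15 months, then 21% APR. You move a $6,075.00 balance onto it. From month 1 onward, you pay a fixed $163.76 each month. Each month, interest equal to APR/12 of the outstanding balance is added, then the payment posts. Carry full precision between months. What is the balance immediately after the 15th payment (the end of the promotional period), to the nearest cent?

Promo months 1–15 at r₀ = 0%/12 = 0; months 16+ at r₁ = 21%/12 = 0.0175.
After month 15 (no interest yet): B = $6,075.00 − 15·$163.76 = $3,618.60.

$3,618.60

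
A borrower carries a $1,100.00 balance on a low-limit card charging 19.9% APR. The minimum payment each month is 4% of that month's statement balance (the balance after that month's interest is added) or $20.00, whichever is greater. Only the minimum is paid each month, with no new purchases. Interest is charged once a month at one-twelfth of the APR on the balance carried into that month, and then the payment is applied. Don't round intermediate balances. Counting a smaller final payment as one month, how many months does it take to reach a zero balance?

65 months

Monthly rate r = 19.9%/12 = 1.65833% = 0.0165833.
While 4% of the post-interest balance exceeds $20.00, each month B ← (B·(1+r))·(1 − 0.04), i.e. B shrinks by the factor (1+r)·0.96 = 0.97592.
This holds for months 1–34. Entering month 35 the balance is $480.26; 4% of the post-interest balance is now below $20.00, so the flat $20.00 minimum applies from here.
From month 35 a fixed $20.00 at rate r clears $480.26 in 31 more payments. Total: 34 + 31 = 65 months.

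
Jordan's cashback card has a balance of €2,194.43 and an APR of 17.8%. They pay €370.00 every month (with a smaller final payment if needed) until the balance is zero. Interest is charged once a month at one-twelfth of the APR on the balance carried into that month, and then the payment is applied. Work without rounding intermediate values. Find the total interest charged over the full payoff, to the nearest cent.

Monthly rate r = 17.8%/12 = 1.48333% = 0.0148333.
Payoff takes n = ⌈−ln(1 − rB₀/P)/ln(1+r)⌉ = ⌈6.254⌉ = 7 payments; the last is €94.53.
Total paid = 6·€370.00 + €94.53 = €2,314.53.
Total interest = total paid − principal = €2,314.53 − €2,194.43 = €120.10.

€120.10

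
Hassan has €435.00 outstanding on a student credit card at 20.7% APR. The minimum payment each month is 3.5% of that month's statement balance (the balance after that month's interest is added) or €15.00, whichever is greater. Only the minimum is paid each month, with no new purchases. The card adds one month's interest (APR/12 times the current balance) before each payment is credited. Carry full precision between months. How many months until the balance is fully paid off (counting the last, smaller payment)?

41 months

Monthly rate r = 20.7%/12 = 1.725% = 0.01725.
While 3.5% of the post-interest balance exceeds €15.00, each month B ← (B·(1+r))·(1 − 0.035), i.e. B shrinks by the factor (1+r)·0.965 = 0.98165.
This holds for months 1–2. Entering month 3 the balance is €419.18; 3.5% of the post-interest balance is now below €15.00, so the flat €15.00 minimum applies from here.
From month 3 a fixed €15.00 at rate r clears €419.18 in 39 more payments. Total: 2 + 39 = 41 months.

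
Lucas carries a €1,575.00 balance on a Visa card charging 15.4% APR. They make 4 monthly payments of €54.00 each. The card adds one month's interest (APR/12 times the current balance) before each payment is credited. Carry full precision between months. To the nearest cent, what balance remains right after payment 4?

Monthly rate r = 15.4%/12 = 1.28333% = 0.0128333.
Each month: B ← B·(1+r) − €54.00.
Month 1: interest €20.21; balance after payment €1,541.21.
Month 2: interest €19.78; balance after payment €1,506.99.
Month 3: interest €19.34; balance after payment €1,472.33.
Month 4: interest €18.89; balance after payment €1,437.23.

€1,437.23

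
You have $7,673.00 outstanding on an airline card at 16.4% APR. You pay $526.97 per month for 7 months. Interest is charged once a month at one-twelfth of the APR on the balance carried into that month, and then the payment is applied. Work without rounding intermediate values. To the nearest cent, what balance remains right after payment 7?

Monthly rate r = 16.4%/12 = 1.36667% = 0.0136667.
Each month: B ← B·(1+r) − $526.97.
Month 1: interest $104.86; balance after payment $7,250.89.
Month 2: interest $99.10; balance after payment $6,823.02.
Month 3: interest $93.25; balance after payment $6,389.30.
Month 4: interest $87.32; balance after payment $5,949.65.
Month 5: interest $81.31; balance after payment $5,503.99.
Month 6: interest $75.22; balance after payment $5,052.24.
Month 7: interest $69.05; balance after payment $4,594.32.

$4,594.32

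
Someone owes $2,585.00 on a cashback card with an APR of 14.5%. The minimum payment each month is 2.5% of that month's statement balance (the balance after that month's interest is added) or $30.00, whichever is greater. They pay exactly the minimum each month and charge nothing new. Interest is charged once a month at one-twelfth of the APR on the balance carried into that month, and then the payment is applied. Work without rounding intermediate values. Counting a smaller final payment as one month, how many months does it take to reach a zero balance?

113 months

Monthly rate r = 14.5%/12 = 1.20833% = 0.0120833.
While 2.5% of the post-interest balance exceeds $30.00, each month B ← (B·(1+r))·(1 − 0.025), i.e. B shrinks by the factor (1+r)·0.975 = 0.98678.
This holds for months 1–59. Entering month 60 the balance is $1,178.94; 2.5% of the post-interest balance is now below $30.00, so the flat $30.00 minimum applies from here.
From month 60 a fixed $30.00 at rate r clears $1,178.94 in 54 more payments. Total: 59 + 54 = 113 months.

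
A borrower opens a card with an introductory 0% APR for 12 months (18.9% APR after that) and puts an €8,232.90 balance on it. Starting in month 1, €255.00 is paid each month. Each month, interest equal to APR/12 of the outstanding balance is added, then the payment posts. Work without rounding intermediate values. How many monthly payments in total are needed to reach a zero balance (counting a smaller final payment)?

37 payments

Promo months 1–12 at r₀ = 0%/12 = 0; months 13+ at r₁ = 18.9%/12 = 0.01575.
After month 12 (no interest yet): B = €8,232.90 − 12·€255.00 = €5,172.90.
Then at r₁ with €255.00/mo: n₂ = −ln(1 − r₁·B/P)/ln(1+r₁) ≈ 24.63 → 25 more payments.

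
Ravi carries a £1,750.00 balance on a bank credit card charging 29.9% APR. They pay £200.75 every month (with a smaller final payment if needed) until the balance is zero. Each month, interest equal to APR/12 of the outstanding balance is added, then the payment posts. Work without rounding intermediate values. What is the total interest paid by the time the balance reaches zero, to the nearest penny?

Monthly rate r = 29.9%/12 = 2.49167% = 0.0249167.
Payoff takes n = ⌈−ln(1 − rB₀/P)/ln(1+r)⌉ = ⌈9.950⌉ = 10 payments; the last is £190.86.
Total paid = 9·£200.75 + £190.86 = £1,997.61.
Total interest = total paid − principal = £1,997.61 − £1,750.00 = £247.61.

£247.61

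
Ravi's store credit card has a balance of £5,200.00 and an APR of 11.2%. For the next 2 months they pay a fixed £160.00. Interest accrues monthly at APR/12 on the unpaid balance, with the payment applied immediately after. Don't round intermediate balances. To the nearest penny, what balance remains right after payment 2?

£4,976.03

Monthly rate r = 11.2%/12 = 0.933333% = 0.00933333.
Each month: B ← B·(1+r) − £160.00.
Month 1: interest £48.53; balance after payment £5,088.53.
Month 2: interest £47.49; balance after payment £4,976.03.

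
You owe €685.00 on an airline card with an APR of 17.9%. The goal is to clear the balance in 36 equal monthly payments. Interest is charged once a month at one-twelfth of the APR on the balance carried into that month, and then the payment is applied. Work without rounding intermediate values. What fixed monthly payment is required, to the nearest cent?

€24.73

Monthly rate r = 17.9%/12 = 1.49167% = 0.0149167.
Level-payment amortization: P = B₀·r / (1 − (1+r)^(−n)) = 685.00·0.0149167 / (1 − 1.01492^(−36)).
Denominator 1 − (1+r)^(−36) = 0.413178306.
P = 10.2179 / 0.413178306 ≈ 24.73.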